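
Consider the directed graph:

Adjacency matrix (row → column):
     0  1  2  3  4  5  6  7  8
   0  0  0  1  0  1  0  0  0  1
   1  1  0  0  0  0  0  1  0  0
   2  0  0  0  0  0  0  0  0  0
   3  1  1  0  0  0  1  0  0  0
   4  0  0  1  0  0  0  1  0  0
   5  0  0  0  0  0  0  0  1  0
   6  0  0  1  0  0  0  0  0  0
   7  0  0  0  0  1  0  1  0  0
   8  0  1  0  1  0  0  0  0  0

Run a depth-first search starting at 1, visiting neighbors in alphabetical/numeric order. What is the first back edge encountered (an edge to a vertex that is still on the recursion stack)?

8→1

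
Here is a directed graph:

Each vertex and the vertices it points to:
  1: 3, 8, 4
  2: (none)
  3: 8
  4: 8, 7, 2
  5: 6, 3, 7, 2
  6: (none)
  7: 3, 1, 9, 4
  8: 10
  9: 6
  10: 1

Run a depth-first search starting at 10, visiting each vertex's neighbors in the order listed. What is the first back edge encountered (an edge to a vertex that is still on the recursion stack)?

8→10

DFS from 10 (visiting each vertex's neighbors in the order listed); mark gray on enter, black on exit:
10 gray
  1 gray
    3 gray
      8 gray
        8→10: 10 is gray → back edge
First back edge: 8 → 10.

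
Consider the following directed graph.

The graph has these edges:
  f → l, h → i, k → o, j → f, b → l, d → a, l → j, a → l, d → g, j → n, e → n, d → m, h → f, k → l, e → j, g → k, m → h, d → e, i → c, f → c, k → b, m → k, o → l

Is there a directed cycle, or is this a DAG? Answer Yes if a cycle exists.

DFS with white/gray/black marking, starting from o:
o gray
  l gray
    j gray
      n gray
      n black
      f gray
        f→l: l is gray → back edge
Back edge found, so a cycle exists: l → j → f → l.

Yes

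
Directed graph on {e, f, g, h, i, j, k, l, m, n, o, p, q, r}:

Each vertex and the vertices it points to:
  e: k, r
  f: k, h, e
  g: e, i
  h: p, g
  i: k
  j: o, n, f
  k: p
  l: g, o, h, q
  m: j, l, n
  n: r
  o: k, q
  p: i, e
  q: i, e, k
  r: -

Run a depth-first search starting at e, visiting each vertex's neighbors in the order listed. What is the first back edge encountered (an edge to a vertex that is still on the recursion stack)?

i→k

DFS from e (visiting each vertex's neighbors in the order listed); mark gray on enter, black on exit:
e gray
  k gray
    p gray
      i gray
        i→k: k is gray → back edge
First back edge: i → k.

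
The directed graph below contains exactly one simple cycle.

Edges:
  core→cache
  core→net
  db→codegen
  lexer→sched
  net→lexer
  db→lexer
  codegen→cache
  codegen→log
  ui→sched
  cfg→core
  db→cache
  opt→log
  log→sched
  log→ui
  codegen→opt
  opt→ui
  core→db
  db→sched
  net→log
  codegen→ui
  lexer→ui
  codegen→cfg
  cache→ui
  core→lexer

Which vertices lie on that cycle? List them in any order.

db, cfg, core, codegen

DFS with gray/black marking from core:
core gray
  lexer gray
    sched gray
    sched black
    ui gray
      ui→sched: sched black — skip
    ui black
  lexer black
  db gray
    db→sched: sched black — skip
    db→lexer: lexer black — skip
    cache gray
      cache→ui: ui black — skip
    cache black
    codegen gray
      codegen→cache: cache black — skip
      codegen→ui: ui black — skip
      cfg gray
        cfg→core: core is gray → back edge
Back edge closes the cycle core → db → codegen → cfg → core; its vertices are {db, cfg, core, codegen}.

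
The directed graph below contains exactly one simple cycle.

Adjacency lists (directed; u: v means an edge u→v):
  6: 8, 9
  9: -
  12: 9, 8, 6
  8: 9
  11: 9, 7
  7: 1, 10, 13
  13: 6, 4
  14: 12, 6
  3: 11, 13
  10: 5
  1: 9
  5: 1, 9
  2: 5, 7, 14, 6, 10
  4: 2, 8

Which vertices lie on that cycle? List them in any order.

2, 4, 7, 13

DFS with gray/black marking from 13:
13 gray
  6 gray
    8 gray
      9 gray
      9 black
    8 black
    6→9: 9 black — skip
  6 black
  4 gray
    2 gray
      5 gray
        1 gray
          1→9: 9 black — skip
        1 black
        5→9: 9 black — skip
      5 black
      7 gray
        7→1: 1 black — skip
        10 gray
          10→5: 5 black — skip
        10 black
        7→13: 13 is gray → back edge
Back edge closes the cycle 13 → 4 → 2 → 7 → 13; its vertices are {2, 4, 7, 13}.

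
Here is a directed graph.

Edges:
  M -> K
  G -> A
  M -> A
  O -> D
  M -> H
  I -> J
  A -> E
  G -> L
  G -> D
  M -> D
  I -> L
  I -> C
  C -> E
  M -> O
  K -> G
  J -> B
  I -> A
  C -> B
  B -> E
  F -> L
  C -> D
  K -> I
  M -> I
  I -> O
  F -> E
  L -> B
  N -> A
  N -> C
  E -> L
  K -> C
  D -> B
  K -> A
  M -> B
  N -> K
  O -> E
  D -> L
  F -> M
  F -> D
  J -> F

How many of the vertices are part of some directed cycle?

8

A vertex is on a directed cycle iff it belongs to a strongly connected component of size ≥ 2 (or has a self-loop).
The vertices on cycles are {B, E, F, I, J, K, L, M} — 8 in total.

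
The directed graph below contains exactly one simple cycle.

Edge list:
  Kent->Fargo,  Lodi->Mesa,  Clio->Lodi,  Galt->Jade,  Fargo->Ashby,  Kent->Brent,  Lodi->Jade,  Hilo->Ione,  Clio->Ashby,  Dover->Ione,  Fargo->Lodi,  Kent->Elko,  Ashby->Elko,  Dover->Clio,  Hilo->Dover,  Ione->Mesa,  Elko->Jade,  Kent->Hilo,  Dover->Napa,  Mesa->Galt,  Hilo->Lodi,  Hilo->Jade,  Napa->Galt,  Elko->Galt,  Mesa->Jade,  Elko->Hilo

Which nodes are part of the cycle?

DFS with gray/black marking from Hilo:
Hilo gray
  Ione gray
    Mesa gray
      Galt gray
        Jade gray
        Jade black
      Galt black
      Mesa→Jade: Jade black — skip
    Mesa black
  Ione black
  Hilo→Jade: Jade black — skip
  Lodi gray
    Lodi→Jade: Jade black — skip
    Lodi→Mesa: Mesa black — skip
  Lodi black
  Dover gray
    Dover→Ione: Ione black — skip
    Clio gray
      Ashby gray
        Elko gray
          Elko→Galt: Galt black — skip
          Elko→Jade: Jade black — skip
          Elko→Hilo: Hilo is gray → back edge
Back edge closes the cycle Hilo → Dover → Clio → Ashby → Elko → Hilo; its vertices are {Clio, Elko, Hilo, Ashby, Dover}.

Clio, Elko, Hilo, Ashby, Dover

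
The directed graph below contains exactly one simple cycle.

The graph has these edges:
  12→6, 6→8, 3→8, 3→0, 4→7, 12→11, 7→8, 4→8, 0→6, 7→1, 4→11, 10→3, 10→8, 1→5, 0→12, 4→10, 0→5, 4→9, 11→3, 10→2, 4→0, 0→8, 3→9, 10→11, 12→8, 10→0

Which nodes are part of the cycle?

0, 3, 11, 12

DFS with gray/black marking from 3:
3 gray
  0 gray
    6 gray
      8 gray
      8 black
    6 black
    0→8: 8 black — skip
    5 gray
    5 black
    12 gray
      12→6: 6 black — skip
      11 gray
        11→3: 3 is gray → back edge
Back edge closes the cycle 3 → 0 → 12 → 11 → 3; its vertices are {0, 3, 11, 12}.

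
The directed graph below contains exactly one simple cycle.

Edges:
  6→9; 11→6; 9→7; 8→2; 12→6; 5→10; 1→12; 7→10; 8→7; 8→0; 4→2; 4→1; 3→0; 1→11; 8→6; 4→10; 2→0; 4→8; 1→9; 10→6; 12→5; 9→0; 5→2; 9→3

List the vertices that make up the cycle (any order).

DFS with gray/black marking from 9:
9 gray
  3 gray
    0 gray
    0 black
  3 black
  9→0: 0 black — skip
  7 gray
    10 gray
      6 gray
        6→9: 9 is gray → back edge
Back edge closes the cycle 9 → 7 → 10 → 6 → 9; its vertices are {6, 7, 9, 10}.

6, 7, 9, 10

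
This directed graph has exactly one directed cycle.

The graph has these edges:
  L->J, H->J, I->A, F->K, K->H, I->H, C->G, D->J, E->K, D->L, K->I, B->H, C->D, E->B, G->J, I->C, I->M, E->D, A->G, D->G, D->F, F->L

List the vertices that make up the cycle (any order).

C, D, F, I, K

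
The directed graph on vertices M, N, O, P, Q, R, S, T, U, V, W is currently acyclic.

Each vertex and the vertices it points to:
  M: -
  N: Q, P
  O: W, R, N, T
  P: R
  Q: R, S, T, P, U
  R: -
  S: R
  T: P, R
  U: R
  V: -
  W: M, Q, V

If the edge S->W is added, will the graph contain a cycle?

Adding S→W creates a cycle iff W can already reach S.
Path from W: W → Q → S.
So W → … → S → W is a cycle.

Yes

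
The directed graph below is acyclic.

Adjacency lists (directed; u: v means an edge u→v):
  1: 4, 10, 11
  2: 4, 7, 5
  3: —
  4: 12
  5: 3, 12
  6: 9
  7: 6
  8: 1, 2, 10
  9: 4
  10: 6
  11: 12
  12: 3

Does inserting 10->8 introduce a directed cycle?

Adding 10→8 creates a cycle iff 8 can already reach 10.
Path from 8: 8 → 10.
So 8 → … → 10 → 8 is a cycle.

Yes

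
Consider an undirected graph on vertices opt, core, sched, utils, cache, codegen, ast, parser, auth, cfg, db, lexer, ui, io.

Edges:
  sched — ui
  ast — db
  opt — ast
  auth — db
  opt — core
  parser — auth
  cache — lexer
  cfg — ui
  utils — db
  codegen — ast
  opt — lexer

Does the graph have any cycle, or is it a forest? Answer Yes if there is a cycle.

No

DFS, tracking each vertex's parent; an edge to a visited non-parent vertex closes a cycle.
Start from io:
visit io (parent –)
visit opt (parent –)
  visit lexer (parent opt)
    visit cache (parent lexer)
      cache–lexer: parent, skip
    lexer–opt: parent, skip
  visit core (parent opt)
    core–opt: parent, skip
  visit ast (parent opt)
    visit codegen (parent ast)
      codegen–ast: parent, skip
    ast–opt: parent, skip
    visit db (parent ast)
      visit utils (parent db)
        utils–db: parent, skip
      db–ast: parent, skip
      visit auth (parent db)
        auth–db: parent, skip
        visit parser (parent auth)
          parser–auth: parent, skip
visit sched (parent –)
  visit ui (parent sched)
    visit cfg (parent ui)
      cfg–ui: parent, skip
    ui–sched: parent, skip
No non-parent visited neighbor found — the graph is a forest.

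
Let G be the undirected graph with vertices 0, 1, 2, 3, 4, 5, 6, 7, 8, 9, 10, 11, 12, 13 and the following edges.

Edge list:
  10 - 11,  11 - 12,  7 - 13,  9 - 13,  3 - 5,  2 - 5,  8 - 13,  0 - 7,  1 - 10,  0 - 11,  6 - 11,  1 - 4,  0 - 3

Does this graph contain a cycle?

DFS, tracking each vertex's parent; an edge to a visited non-parent vertex closes a cycle.
Start from 6:
visit 6 (parent –)
  visit 11 (parent 6)
    visit 0 (parent 11)
      visit 7 (parent 0)
        7–0: parent, skip
        visit 13 (parent 7)
          13–7: parent, skip
          visit 9 (parent 13)
            9–13: parent, skip
          visit 8 (parent 13)
            8–13: parent, skip
      visit 3 (parent 0)
        3–0: parent, skip
        visit 5 (parent 3)
          5–3: parent, skip
          visit 2 (parent 5)
            2–5: parent, skip
      0–11: parent, skip
    11–6: parent, skip
    visit 10 (parent 11)
      visit 1 (parent 10)
        visit 4 (parent 1)
          4–1: parent, skip
        1–10: parent, skip
      10–11: parent, skip
    visit 12 (parent 11)
      12–11: parent, skip
No non-parent visited neighbor found — the graph is a forest.

No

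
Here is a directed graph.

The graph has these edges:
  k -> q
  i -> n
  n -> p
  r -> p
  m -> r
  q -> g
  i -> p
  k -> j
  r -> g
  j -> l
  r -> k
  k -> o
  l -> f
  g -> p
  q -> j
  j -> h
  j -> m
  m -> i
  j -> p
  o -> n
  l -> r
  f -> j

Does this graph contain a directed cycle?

Yes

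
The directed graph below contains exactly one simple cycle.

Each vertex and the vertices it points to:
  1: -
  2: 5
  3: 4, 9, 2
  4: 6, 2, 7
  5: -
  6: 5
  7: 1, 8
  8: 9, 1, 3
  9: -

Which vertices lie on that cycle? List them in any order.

DFS with gray/black marking from 4:
4 gray
  6 gray
    5 gray
    5 black
  6 black
  2 gray
    2→5: 5 black — skip
  2 black
  7 gray
    1 gray
    1 black
    8 gray
      9 gray
      9 black
      8→1: 1 black — skip
      3 gray
        3→4: 4 is gray → back edge
Back edge closes the cycle 4 → 7 → 8 → 3 → 4; its vertices are {3, 4, 7, 8}.

3, 4, 7, 8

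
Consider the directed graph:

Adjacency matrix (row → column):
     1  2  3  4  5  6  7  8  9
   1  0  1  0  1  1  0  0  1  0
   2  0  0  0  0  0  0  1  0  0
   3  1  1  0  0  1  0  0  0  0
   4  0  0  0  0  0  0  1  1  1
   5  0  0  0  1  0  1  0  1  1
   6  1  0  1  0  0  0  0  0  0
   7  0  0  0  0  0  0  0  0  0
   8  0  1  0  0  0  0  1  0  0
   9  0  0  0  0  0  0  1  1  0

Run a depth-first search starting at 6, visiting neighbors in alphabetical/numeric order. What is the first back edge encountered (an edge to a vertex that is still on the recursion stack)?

5->6

DFS from 6 (visiting neighbors in alphabetical/numeric order); mark gray on enter, black on exit:
6 gray
  1 gray
    2 gray
      7 gray
      7 black
    2 black
    4 gray
      4→7: 7 black — skip
      8 gray
        8→2: 2 black — skip
        8→7: 7 black — skip
      8 black
      9 gray
        9→7: 7 black — skip
        9→8: 8 black — skip
      9 black
    4 black
    5 gray
      5→4: 4 black — skip
      5→6: 6 is gray → back edge
First back edge: 5 → 6.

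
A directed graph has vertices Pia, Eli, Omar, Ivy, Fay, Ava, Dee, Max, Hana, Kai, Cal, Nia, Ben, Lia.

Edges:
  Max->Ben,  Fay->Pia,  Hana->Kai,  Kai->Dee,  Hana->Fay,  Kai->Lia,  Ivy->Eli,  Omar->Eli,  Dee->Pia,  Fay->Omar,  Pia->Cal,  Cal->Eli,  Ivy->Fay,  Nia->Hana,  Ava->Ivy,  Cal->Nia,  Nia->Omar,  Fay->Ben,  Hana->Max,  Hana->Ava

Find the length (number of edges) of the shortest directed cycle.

5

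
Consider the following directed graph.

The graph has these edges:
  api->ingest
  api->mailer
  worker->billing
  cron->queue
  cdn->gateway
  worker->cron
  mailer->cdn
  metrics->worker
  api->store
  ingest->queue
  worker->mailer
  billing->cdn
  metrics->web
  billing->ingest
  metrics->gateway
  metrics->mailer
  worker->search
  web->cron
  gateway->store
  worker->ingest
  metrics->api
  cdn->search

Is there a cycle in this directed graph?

DFS with white/gray/black marking, starting from cdn:
cdn gray
  gateway gray
    store gray
    store black
  gateway black
  search gray
  search black
cdn black
ingest gray
  queue gray
  queue black
ingest black
billing gray
  billing→cdn: cdn black — skip
  billing→ingest: ingest black — skip
billing black
mailer gray
  mailer→cdn: cdn black — skip
mailer black
metrics gray
  metrics→gateway: gateway black — skip
  web gray
    cron gray
      cron→queue: queue black — skip
    cron black
  web black
  worker gray
    worker→cron: cron black — skip
    worker→billing: billing black — skip
    worker→ingest: ingest black — skip
    worker→search: search black — skip
    worker→mailer: mailer black — skip
  worker black
  api gray
    api→ingest: ingest black — skip
    api→mailer: mailer black — skip
    api→store: store black — skip
  api black
  metrics→mailer: mailer black — skip
metrics black
Every edge goes to a white or black vertex — no back edge, so the graph is acyclic.

No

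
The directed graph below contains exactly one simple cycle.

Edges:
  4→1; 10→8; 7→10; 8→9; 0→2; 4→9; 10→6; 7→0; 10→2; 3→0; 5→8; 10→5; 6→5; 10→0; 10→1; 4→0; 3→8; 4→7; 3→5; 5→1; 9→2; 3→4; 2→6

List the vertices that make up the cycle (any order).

2, 5, 6, 8, 9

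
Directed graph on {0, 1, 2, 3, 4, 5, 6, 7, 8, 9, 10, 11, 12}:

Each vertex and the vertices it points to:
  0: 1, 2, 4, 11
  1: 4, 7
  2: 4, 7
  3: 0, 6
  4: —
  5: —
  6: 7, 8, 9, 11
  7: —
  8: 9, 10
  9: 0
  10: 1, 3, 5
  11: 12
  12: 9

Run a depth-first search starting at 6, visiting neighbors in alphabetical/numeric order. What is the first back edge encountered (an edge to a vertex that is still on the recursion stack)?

12→9

DFS from 6 (visiting neighbors in alphabetical/numeric order); mark gray on enter, black on exit:
6 gray
  7 gray
  7 black
  8 gray
    9 gray
      0 gray
        1 gray
          4 gray
          4 black
          1→7: 7 black — skip
        1 black
        2 gray
          2→4: 4 black — skip
          2→7: 7 black — skip
        2 black
        0→4: 4 black — skip
        11 gray
          12 gray
            12→9: 9 is gray → back edge
First back edge: 12 → 9.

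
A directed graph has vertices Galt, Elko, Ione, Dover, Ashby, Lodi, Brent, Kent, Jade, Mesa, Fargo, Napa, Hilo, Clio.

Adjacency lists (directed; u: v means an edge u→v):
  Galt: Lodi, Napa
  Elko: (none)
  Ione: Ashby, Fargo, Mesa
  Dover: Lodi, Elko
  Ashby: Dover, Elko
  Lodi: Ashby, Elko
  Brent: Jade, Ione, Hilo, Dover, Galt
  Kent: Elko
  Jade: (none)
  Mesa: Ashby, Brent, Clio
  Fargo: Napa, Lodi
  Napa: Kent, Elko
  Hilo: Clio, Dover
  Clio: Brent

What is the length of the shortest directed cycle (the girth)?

For each vertex v, BFS finds the shortest path from v back to v.
The shortest such closed walk is Mesa → Brent → Ione → Mesa, length 3.

3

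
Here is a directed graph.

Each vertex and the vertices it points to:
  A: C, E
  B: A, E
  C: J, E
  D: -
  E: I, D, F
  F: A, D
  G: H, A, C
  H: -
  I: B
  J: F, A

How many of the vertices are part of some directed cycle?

7

A vertex is on a directed cycle iff it belongs to a strongly connected component of size ≥ 2 (or has a self-loop).
The vertices on cycles are {A, B, C, E, F, I, J} — 7 in total.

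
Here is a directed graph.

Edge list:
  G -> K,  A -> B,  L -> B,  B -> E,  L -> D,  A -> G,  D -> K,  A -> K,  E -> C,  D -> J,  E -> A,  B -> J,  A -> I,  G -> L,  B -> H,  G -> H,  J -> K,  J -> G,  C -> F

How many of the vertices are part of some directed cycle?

A vertex is on a directed cycle iff it belongs to a strongly connected component of size ≥ 2 (or has a self-loop).
The vertices on cycles are {A, B, D, E, G, J, L} — 7 in total.

7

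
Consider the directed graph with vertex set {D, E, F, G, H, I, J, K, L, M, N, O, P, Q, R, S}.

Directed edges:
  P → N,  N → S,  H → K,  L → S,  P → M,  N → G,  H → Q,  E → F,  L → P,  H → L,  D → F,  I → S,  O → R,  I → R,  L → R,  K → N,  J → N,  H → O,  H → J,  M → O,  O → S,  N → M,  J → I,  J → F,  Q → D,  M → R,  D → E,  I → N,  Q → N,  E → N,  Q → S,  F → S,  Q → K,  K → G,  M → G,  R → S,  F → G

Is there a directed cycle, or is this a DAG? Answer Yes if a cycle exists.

No

DFS with white/gray/black marking, starting from S:
S gray
S black
D gray
  F gray
    G gray
    G black
    F→S: S black — skip
  F black
  E gray
    E→F: F black — skip
    N gray
      N→G: G black — skip
      N→S: S black — skip
      M gray
        R gray
          R→S: S black — skip
        R black
        M→G: G black — skip
        O gray
          O→R: R black — skip
          O→S: S black — skip
        O black
      M black
    N black
  E black
D black
H gray
  H→O: O black — skip
  J gray
    J→N: N black — skip
    J→F: F black — skip
    I gray
      I→S: S black — skip
      I→R: R black — skip
      I→N: N black — skip
    I black
  J black
  K gray
    K→N: N black — skip
    K→G: G black — skip
  K black
  L gray
    L→R: R black — skip
    L→S: S black — skip
    P gray
      P→N: N black — skip
      P→M: M black — skip
    P black
  L black
  Q gray
    Q→N: N black — skip
    Q→S: S black — skip
    Q→D: D black — skip
    Q→K: K black — skip
  Q black
H black
Every edge goes to a white or black vertex — no back edge, so the graph is acyclic.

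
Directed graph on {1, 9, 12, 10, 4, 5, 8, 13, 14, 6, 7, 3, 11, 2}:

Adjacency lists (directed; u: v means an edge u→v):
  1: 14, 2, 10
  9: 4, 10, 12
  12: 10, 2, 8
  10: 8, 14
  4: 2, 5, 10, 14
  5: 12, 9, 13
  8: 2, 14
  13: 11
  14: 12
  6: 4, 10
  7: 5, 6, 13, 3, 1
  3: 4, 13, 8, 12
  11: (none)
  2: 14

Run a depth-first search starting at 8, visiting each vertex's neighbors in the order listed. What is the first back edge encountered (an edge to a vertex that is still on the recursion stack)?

DFS from 8 (visiting each vertex's neighbors in the order listed); mark gray on enter, black on exit:
8 gray
  2 gray
    14 gray
      12 gray
        10 gray
          10→8: 8 is gray → back edge
First back edge: 10 → 8.

10->8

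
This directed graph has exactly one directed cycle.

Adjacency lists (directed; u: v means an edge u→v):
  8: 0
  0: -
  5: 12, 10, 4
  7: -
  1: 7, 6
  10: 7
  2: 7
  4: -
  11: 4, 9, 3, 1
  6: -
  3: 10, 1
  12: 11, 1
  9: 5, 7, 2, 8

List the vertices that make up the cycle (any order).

DFS with gray/black marking from 9:
9 gray
  5 gray
    12 gray
      11 gray
        4 gray
        4 black
        11→9: 9 is gray → back edge
Back edge closes the cycle 9 → 5 → 12 → 11 → 9; its vertices are {5, 9, 11, 12}.

5, 9, 11, 12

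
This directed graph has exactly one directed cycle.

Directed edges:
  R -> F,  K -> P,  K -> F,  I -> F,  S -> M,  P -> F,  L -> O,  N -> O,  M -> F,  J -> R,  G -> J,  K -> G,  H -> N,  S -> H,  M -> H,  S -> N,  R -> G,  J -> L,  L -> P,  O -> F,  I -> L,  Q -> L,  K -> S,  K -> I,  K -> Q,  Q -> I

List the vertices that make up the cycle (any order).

G, J, R

DFS with gray/black marking from G:
G gray
  J gray
    L gray
      P gray
        F gray
        F black
      P black
      O gray
        O→F: F black — skip
      O black
    L black
    R gray
      R→F: F black — skip
      R→G: G is gray → back edge
Back edge closes the cycle G → J → R → G; its vertices are {G, J, R}.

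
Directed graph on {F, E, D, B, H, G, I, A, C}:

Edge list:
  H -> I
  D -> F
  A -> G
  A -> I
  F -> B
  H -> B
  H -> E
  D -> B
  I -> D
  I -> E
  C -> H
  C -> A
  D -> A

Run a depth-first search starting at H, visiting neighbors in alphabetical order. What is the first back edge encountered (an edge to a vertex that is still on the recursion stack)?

A→I

DFS from H (visiting neighbors in alphabetical order); mark gray on enter, black on exit:
H gray
  B gray
  B black
  E gray
  E black
  I gray
    D gray
      A gray
        G gray
        G black
        A→I: I is gray → back edge
First back edge: A → I.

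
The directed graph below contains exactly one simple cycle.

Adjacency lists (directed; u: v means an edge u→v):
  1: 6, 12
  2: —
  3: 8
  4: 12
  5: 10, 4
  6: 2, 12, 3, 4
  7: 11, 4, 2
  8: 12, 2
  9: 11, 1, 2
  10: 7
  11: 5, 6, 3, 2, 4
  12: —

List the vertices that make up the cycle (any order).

5, 7, 10, 11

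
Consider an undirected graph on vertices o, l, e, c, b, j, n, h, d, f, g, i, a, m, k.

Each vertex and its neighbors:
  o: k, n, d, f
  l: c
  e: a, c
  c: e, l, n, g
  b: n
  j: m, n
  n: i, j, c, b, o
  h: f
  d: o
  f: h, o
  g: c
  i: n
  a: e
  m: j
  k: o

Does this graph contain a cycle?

No

DFS, tracking each vertex's parent; an edge to a visited non-parent vertex closes a cycle.
Start from j:
visit j (parent –)
  visit m (parent j)
    m–j: parent, skip
  visit n (parent j)
    visit i (parent n)
      i–n: parent, skip
    n–j: parent, skip
    visit c (parent n)
      visit e (parent c)
        visit a (parent e)
          a–e: parent, skip
        e–c: parent, skip
      visit l (parent c)
        l–c: parent, skip
      c–n: parent, skip
      visit g (parent c)
        g–c: parent, skip
    visit b (parent n)
      b–n: parent, skip
    visit o (parent n)
      visit k (parent o)
        k–o: parent, skip
      o–n: parent, skip
      visit d (parent o)
        d–o: parent, skip
      visit f (parent o)
        visit h (parent f)
          h–f: parent, skip
        f–o: parent, skip
No non-parent visited neighbor found — the graph is a forest.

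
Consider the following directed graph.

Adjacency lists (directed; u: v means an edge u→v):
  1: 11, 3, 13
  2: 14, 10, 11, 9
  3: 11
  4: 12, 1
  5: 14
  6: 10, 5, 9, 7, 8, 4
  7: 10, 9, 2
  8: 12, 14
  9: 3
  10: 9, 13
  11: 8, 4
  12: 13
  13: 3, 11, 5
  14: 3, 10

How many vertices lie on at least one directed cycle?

11

A vertex is on a directed cycle iff it belongs to a strongly connected component of size ≥ 2 (or has a self-loop).
The vertices on cycles are {1, 3, 4, 5, 8, 9, 10, 11, 12, 13, 14} — 11 in total.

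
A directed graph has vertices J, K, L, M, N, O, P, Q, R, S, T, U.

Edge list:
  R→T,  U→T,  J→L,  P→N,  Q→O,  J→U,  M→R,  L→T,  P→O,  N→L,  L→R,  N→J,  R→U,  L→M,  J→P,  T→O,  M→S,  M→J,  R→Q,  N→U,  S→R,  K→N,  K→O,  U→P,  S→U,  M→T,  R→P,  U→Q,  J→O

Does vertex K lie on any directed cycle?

No

K lies on a cycle iff there is a path from K back to itself.
Exploring from K, it never reaches itself; equivalently, its strongly connected component is a singleton.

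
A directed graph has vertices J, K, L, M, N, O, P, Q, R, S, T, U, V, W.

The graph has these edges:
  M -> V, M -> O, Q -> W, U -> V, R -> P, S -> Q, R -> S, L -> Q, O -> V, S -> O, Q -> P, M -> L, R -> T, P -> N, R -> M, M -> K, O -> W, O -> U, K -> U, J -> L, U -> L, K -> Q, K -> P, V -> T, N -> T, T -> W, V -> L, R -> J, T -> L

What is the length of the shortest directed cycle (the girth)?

For each vertex v, BFS finds the shortest path from v back to v.
The shortest such closed walk is P → N → T → L → Q → P, length 5.

5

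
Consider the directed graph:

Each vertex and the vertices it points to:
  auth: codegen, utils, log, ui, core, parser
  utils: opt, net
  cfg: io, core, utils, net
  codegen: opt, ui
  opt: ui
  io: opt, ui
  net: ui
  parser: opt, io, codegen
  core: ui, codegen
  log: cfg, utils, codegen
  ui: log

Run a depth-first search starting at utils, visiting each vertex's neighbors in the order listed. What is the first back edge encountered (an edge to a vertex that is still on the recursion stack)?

io→opt

DFS from utils (visiting each vertex's neighbors in the order listed); mark gray on enter, black on exit:
utils gray
  opt gray
    ui gray
      log gray
        cfg gray
          io gray
            io→opt: opt is gray → back edge
First back edge: io → opt.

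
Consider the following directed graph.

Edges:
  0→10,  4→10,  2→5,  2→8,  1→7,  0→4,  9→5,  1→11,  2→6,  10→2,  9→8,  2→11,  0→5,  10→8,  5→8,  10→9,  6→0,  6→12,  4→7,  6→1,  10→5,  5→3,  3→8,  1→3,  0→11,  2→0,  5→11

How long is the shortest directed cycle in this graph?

3

For each vertex v, BFS finds the shortest path from v back to v.
The shortest such closed walk is 0 → 10 → 2 → 0, length 3.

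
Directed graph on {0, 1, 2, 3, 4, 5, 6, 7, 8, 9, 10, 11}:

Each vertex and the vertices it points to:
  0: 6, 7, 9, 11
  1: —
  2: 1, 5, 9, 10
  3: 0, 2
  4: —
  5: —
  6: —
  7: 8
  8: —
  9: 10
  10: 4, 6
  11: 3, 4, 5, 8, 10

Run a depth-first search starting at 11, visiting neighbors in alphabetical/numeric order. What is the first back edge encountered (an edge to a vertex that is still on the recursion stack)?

DFS from 11 (visiting neighbors in alphabetical/numeric order); mark gray on enter, black on exit:
11 gray
  3 gray
    0 gray
      6 gray
      6 black
      7 gray
        8 gray
        8 black
      7 black
      9 gray
        10 gray
          4 gray
          4 black
          10→6: 6 black — skip
        10 black
      9 black
      0→11: 11 is gray → back edge
First back edge: 0 → 11.

0→11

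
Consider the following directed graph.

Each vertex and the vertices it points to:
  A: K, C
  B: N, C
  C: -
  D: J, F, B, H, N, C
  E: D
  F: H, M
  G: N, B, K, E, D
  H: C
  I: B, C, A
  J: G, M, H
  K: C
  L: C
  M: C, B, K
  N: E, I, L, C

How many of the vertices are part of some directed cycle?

9

A vertex is on a directed cycle iff it belongs to a strongly connected component of size ≥ 2 (or has a self-loop).
The vertices on cycles are {B, D, E, F, G, I, J, M, N} — 9 in total.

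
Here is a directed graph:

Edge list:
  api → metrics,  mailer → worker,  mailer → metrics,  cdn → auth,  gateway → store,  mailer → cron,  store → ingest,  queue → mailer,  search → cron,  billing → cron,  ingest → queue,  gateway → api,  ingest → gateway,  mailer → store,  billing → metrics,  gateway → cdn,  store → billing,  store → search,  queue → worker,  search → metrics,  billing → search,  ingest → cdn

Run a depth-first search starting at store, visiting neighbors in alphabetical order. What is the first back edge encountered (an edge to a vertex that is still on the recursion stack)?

gateway→store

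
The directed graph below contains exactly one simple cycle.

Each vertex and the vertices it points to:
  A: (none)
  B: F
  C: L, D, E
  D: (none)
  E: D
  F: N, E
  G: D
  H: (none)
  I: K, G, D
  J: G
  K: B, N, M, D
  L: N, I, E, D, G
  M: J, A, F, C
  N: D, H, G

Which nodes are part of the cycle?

C, I, K, L, M

DFS with gray/black marking from K:
K gray
  B gray
    F gray
      N gray
        D gray
        D black
        H gray
        H black
        G gray
          G→D: D black — skip
        G black
      N black
      E gray
        E→D: D black — skip
      E black
    F black
  B black
  K→N: N black — skip
  M gray
    J gray
      J→G: G black — skip
    J black
    A gray
    A black
    M→F: F black — skip
    C gray
      L gray
        L→N: N black — skip
        I gray
          I→K: K is gray → back edge
Back edge closes the cycle K → M → C → L → I → K; its vertices are {C, I, K, L, M}.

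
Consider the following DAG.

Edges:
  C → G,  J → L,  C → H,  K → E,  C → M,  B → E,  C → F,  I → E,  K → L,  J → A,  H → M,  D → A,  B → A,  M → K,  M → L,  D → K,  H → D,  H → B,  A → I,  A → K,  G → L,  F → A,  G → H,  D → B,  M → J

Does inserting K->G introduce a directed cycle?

Yes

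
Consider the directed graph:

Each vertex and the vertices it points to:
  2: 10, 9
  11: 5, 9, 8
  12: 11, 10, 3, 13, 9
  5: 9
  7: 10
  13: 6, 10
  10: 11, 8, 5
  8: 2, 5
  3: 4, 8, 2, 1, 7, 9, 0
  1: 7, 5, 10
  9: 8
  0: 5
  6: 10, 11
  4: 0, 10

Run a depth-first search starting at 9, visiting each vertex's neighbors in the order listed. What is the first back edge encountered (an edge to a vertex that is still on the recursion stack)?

DFS from 9 (visiting each vertex's neighbors in the order listed); mark gray on enter, black on exit:
9 gray
  8 gray
    2 gray
      10 gray
        11 gray
          5 gray
            5→9: 9 is gray → back edge
First back edge: 5 → 9.

5→9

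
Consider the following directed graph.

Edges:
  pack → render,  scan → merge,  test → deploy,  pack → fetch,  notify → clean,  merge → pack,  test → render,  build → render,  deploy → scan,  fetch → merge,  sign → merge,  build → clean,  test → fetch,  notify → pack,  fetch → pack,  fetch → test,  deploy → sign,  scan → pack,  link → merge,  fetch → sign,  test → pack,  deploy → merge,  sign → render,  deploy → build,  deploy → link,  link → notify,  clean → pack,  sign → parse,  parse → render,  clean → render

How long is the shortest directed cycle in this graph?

For each vertex v, BFS finds the shortest path from v back to v.
The shortest such closed walk is fetch → pack → fetch, length 2.

2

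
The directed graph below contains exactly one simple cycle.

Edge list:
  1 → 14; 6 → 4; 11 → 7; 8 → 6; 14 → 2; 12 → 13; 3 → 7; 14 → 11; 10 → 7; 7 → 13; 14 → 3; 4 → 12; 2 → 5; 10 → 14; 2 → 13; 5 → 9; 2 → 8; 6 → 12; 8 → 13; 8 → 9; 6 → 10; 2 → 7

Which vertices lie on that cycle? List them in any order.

2, 6, 8, 10, 14

DFS with gray/black marking from 14:
14 gray
  2 gray
    8 gray
      9 gray
      9 black
      6 gray
        10 gray
          10→14: 14 is gray → back edge
Back edge closes the cycle 14 → 2 → 8 → 6 → 10 → 14; its vertices are {2, 6, 8, 10, 14}.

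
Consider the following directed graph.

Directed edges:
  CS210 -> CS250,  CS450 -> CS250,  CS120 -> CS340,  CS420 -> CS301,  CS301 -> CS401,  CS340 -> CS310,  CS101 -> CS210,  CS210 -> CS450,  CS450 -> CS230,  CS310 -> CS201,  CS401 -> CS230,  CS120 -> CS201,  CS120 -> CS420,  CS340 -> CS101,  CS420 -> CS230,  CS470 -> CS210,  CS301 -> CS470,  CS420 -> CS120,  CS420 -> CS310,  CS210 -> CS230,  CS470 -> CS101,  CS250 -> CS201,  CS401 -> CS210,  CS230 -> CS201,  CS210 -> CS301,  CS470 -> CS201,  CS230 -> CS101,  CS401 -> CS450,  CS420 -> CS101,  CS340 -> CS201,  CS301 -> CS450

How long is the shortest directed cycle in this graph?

For each vertex v, BFS finds the shortest path from v back to v.
The shortest such closed walk is CS420 → CS120 → CS420, length 2.

2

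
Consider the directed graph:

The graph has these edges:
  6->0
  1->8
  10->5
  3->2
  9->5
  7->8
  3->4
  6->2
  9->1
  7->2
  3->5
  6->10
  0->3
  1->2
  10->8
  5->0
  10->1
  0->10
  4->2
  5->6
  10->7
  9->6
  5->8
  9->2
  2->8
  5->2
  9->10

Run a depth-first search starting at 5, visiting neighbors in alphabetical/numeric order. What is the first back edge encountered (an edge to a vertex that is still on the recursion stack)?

3->5

DFS from 5 (visiting neighbors in alphabetical/numeric order); mark gray on enter, black on exit:
5 gray
  0 gray
    3 gray
      2 gray
        8 gray
        8 black
      2 black
      4 gray
        4→2: 2 black — skip
      4 black
      3→5: 5 is gray → back edge
First back edge: 3 → 5.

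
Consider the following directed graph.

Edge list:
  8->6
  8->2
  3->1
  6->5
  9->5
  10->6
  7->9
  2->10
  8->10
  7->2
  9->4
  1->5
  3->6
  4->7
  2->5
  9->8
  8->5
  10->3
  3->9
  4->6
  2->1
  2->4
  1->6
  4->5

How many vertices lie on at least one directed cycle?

A vertex is on a directed cycle iff it belongs to a strongly connected component of size ≥ 2 (or has a self-loop).
The vertices on cycles are {2, 3, 4, 7, 8, 9, 10} — 7 in total.

7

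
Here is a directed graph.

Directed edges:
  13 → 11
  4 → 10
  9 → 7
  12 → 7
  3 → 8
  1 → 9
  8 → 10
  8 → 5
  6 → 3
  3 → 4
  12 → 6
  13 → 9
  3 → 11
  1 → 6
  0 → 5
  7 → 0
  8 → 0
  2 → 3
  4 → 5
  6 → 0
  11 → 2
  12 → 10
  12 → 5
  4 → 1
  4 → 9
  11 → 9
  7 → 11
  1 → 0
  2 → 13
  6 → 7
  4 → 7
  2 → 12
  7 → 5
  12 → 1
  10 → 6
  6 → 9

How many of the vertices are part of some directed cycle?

12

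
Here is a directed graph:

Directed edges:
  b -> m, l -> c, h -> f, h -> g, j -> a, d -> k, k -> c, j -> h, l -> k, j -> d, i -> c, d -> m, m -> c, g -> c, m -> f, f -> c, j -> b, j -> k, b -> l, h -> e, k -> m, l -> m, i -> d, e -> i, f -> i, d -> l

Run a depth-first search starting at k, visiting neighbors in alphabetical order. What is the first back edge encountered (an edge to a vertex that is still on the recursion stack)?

DFS from k (visiting neighbors in alphabetical order); mark gray on enter, black on exit:
k gray
  c gray
  c black
  m gray
    m→c: c black — skip
    f gray
      f→c: c black — skip
      i gray
        i→c: c black — skip
        d gray
          d→k: k is gray → back edge
First back edge: d → k.

d->k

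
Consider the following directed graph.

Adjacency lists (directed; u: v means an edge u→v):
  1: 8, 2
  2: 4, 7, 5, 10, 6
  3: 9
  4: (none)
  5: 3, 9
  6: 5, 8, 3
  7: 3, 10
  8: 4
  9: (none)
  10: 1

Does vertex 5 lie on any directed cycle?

No

5 lies on a cycle iff there is a path from 5 back to itself.
Exploring from 5, it never reaches itself; equivalently, its strongly connected component is a singleton.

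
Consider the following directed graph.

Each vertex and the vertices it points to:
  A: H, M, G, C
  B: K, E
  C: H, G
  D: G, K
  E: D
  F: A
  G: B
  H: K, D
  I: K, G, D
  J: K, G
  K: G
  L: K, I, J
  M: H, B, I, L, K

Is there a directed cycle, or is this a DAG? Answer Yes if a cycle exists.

Yes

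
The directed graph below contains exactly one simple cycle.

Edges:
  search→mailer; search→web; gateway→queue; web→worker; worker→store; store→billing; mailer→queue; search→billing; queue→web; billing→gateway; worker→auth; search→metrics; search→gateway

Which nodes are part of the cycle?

web, queue, store, worker, billing, gateway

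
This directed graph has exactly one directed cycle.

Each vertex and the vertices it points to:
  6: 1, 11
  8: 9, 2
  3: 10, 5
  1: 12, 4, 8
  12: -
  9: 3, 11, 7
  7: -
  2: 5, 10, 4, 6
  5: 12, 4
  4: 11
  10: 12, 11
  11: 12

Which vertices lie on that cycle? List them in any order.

1, 2, 6, 8

DFS with gray/black marking from 8:
8 gray
  9 gray
    3 gray
      10 gray
        12 gray
        12 black
        11 gray
          11→12: 12 black — skip
        11 black
      10 black
      5 gray
        5→12: 12 black — skip
        4 gray
          4→11: 11 black — skip
        4 black
      5 black
    3 black
    9→11: 11 black — skip
    7 gray
    7 black
  9 black
  2 gray
    2→5: 5 black — skip
    2→10: 10 black — skip
    2→4: 4 black — skip
    6 gray
      1 gray
        1→12: 12 black — skip
        1→4: 4 black — skip
        1→8: 8 is gray → back edge
Back edge closes the cycle 8 → 2 → 6 → 1 → 8; its vertices are {1, 2, 6, 8}.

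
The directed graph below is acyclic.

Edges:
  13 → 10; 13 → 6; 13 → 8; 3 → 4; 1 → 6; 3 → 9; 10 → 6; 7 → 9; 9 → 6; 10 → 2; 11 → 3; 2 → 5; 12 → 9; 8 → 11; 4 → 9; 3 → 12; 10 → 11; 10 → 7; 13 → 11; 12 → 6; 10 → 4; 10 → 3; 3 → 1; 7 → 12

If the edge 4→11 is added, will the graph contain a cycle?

Adding 4→11 creates a cycle iff 11 can already reach 4.
Path from 11: 11 → 3 → 4.
So 11 → … → 4 → 11 is a cycle.

Yes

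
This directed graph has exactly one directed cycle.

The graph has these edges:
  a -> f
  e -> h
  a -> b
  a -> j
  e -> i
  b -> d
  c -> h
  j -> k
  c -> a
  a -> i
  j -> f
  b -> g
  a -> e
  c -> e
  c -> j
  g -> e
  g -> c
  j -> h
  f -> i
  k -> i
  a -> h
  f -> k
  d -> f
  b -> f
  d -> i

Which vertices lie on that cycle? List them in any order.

DFS with gray/black marking from c:
c gray
  e gray
    i gray
    i black
    h gray
    h black
  e black
  c→h: h black — skip
  a gray
    a→i: i black — skip
    f gray
      k gray
        k→i: i black — skip
      k black
      f→i: i black — skip
    f black
    a→h: h black — skip
    j gray
      j→h: h black — skip
      j→f: f black — skip
      j→k: k black — skip
    j black
    b gray
      b→f: f black — skip
      g gray
        g→e: e black — skip
        g→c: c is gray → back edge
Back edge closes the cycle c → a → b → g → c; its vertices are {a, b, c, g}.

a, b, c, g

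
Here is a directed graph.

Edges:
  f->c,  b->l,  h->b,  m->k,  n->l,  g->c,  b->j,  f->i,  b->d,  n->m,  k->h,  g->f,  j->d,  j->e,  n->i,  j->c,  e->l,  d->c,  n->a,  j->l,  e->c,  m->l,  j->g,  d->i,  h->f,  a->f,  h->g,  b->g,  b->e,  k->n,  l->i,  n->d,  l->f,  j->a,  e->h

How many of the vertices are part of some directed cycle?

7

A vertex is on a directed cycle iff it belongs to a strongly connected component of size ≥ 2 (or has a self-loop).
The vertices on cycles are {b, e, h, j, k, m, n} — 7 in total.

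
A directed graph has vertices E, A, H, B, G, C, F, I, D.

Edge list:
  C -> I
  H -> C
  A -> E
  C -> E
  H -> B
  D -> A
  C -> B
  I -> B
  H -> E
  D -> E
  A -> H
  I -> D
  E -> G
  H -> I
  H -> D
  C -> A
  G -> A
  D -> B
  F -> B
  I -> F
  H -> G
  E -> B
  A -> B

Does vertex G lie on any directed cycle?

G is on a cycle iff G can reach itself via ≥1 edge.
G → A → H → G — yes.

Yes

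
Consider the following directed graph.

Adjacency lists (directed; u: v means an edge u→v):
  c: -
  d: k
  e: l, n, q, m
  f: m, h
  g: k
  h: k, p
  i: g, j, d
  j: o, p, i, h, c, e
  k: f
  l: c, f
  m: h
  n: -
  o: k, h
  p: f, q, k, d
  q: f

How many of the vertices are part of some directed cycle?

9

A vertex is on a directed cycle iff it belongs to a strongly connected component of size ≥ 2 (or has a self-loop).
The vertices on cycles are {d, f, h, i, j, k, m, p, q} — 9 in total.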